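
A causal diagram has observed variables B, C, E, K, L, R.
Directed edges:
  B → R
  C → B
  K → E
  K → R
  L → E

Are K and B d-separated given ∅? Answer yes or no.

Yes — K ⊥ B | ∅.

Bayes-Ball from K | ∅ reaches {E,R}.
B ∉ reach(K|∅) ⇒ K ⊥ B | ∅.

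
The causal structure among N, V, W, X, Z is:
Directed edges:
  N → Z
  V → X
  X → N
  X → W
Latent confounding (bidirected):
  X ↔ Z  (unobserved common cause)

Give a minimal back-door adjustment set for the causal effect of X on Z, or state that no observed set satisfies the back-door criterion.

X→Z: no observed back-door set.

desc(X)\{X}={N,W,Z}; candidates ⊆ {V}.
X↔Z: latent back-door arc(s) into X.
size 0: {}; under {} X still reaches {V,Z} ∋ Z.
size 1: {V}; under {V} X still reaches {Z} ∋ Z.
X↔Z cannot be blocked by any observed set — no back-door set.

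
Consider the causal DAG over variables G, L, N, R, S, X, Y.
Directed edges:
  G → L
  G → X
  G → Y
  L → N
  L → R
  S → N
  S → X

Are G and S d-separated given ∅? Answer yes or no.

Bayes-Ball from G | ∅ reaches {L,N,R,X,Y}.
S ∉ reach(G|∅) ⇒ G ⊥ S | ∅.

Yes — G ⊥ S | ∅.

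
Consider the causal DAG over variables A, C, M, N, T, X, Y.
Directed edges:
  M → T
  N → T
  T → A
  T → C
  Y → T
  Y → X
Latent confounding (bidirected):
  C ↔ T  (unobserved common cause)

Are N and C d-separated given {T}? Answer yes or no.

Bayes-Ball from N | {T} reaches {C,M,X,Y}.
C ∈ reach(N|{T}) ⇒ N ⊥̸ C | {T}.

No — N and C are d-connected given {T}.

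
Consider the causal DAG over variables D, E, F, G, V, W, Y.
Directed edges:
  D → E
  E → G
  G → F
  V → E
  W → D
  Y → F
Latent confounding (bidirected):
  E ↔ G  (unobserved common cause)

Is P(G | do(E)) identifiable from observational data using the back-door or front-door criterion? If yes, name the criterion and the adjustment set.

desc(E)\{E}={F,G}; candidates ⊆ {D,V,W,Y}.
E↔G: latent back-door arc(s) into E.
size 0: {}; under {} E still reaches {D,F,G,V,W} ∋ G.
size 1: {D}, {V}, {W} …(+1); under {D} E still reaches {F,G,V} ∋ G.
size 2: {D,V}, {D,W}, {D,Y} …(+3); under {D,V} E still reaches {F,G} ∋ G.
E↔G cannot be blocked by any observed set — no back-door set.
No mediator lies on a directed E→…→G path.
Neither criterion identifies P(G|do(E)) in this graph.

P(G|do(E)): not identifiable (no BD/FD set).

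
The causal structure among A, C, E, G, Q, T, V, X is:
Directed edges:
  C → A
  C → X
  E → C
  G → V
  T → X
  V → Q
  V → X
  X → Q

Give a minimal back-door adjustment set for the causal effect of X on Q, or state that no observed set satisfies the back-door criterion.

desc(X)\{X}={Q}; candidates ⊆ {A,C,E,G,T,V}.
size 0: {}; under {} X still reaches {A,C,E,G,Q,T,V} ∋ Q.
{V}: X⊥Q given {V} in G with X→· removed — back-door holds.

X→Q: minimal back-door set {V}.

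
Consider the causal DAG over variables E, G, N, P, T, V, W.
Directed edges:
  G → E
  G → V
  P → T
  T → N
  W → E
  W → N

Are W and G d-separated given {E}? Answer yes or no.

Bayes-Ball from W | {E} reaches {G,N,V}.
G ∈ reach(W|{E}) ⇒ W ⊥̸ G | {E}.

No — W and G are d-connected given {E}.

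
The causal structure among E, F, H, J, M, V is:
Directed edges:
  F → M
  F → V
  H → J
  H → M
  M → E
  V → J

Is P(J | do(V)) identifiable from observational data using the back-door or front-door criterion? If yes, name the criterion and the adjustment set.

P(J|do(V)): backdoor, adjust for ∅.

desc(V)\{V}={J}; candidates ⊆ {E,F,H,M}.
∅: V⊥J given ∅ in G with V→· removed — back-door holds.
P(J|do(V)) = P(J|V) — no adjustment needed.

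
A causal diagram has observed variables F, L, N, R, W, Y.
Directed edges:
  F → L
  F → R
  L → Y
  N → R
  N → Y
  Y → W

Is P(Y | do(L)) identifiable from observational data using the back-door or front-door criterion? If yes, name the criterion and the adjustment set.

P(Y|do(L)): backdoor, adjust for ∅.

desc(L)\{L}={W,Y}; candidates ⊆ {F,N,R}.
∅: L⊥Y given ∅ in G with L→· removed — back-door holds.
P(Y|do(L)) = P(Y|L) — no adjustment needed.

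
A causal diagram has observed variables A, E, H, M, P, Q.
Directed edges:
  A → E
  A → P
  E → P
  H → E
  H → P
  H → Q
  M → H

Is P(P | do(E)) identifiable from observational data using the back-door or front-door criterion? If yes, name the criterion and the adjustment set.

desc(E)\{E}={P}; candidates ⊆ {A,H,M,Q}.
size 0: {}; under {} E still reaches {A,H,M,P,Q} ∋ P.
size 1: {A}, {H}, {M} …(+1); under {A} E still reaches {H,M,P,Q} ∋ P.
{A,H}: E⊥P given {A,H} in G with E→· removed — back-door holds.
P(P|do(E)) = Σ_{A,H} P(P|E,A,H)·P(A,H).

P(P|do(E)): backdoor, adjust for {A, H}.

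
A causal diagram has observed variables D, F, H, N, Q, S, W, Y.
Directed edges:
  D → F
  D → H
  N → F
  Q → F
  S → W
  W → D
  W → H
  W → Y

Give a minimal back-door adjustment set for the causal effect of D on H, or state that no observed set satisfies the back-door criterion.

D→H: minimal back-door set {W}.

desc(D)\{D}={F,H}; candidates ⊆ {N,Q,S,W,Y}.
size 0: {}; under {} D still reaches {H,S,W,Y} ∋ H.
{W}: D⊥H given {W} in G with D→· removed — back-door holds.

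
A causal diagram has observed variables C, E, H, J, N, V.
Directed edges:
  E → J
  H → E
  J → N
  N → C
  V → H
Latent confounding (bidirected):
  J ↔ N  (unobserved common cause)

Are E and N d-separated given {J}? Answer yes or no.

Bayes-Ball from E | {J} reaches {C,H,N,V}.
N ∈ reach(E|{J}) ⇒ E ⊥̸ N | {J}.

No — E and N are d-connected given {J}.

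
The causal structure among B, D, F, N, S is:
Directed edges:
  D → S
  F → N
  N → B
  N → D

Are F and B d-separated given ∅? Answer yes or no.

Bayes-Ball from F | ∅ reaches {B,D,N,S}.
B ∈ reach(F|∅) ⇒ F ⊥̸ B | ∅.

No — F and B are d-connected given ∅.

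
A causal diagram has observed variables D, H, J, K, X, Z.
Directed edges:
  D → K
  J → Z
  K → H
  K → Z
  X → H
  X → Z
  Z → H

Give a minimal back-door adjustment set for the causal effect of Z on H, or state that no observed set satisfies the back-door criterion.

desc(Z)\{Z}={H}; candidates ⊆ {D,J,K,X}.
size 0: {}; under {} Z still reaches {D,H,J,K,X} ∋ H.
size 1: {D}, {J}, {K} …(+1); under {D} Z still reaches {H,J,K,X} ∋ H.
{K,X}: Z⊥H given {K,X} in G with Z→· removed — back-door holds.

Z→H: minimal back-door set {K, X}.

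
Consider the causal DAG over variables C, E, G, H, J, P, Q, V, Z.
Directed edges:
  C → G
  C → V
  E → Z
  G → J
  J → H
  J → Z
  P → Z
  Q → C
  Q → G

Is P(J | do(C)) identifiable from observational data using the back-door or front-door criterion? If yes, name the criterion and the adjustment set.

P(J|do(C)): backdoor, adjust for {Q}.

desc(C)\{C}={G,H,J,V,Z}; candidates ⊆ {E,P,Q}.
size 0: {}; under {} C still reaches {G,H,J,Q,Z} ∋ J.
{Q}: C⊥J given {Q} in G with C→· removed — back-door holds.
P(J|do(C)) = Σ_{Q} P(J|C,Q)·P(Q).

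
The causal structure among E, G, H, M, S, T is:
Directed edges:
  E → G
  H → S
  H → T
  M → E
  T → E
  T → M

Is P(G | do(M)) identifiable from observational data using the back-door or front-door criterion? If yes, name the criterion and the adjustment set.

desc(M)\{M}={E,G}; candidates ⊆ {H,S,T}.
size 0: {}; under {} M still reaches {E,G,H,S,T} ∋ G.
{T}: M⊥G given {T} in G with M→· removed — back-door holds.
P(G|do(M)) = Σ_{T} P(G|M,T)·P(T).

P(G|do(M)): backdoor, adjust for {T}.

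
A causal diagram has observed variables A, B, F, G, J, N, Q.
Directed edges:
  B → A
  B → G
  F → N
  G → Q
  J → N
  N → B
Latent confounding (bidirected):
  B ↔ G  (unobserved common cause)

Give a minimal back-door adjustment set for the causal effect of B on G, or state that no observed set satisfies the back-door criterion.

desc(B)\{B}={A,G,Q}; candidates ⊆ {F,J,N}.
B↔G: latent back-door arc(s) into B.
size 0: {}; under {} B still reaches {F,G,J,N,Q} ∋ G.
size 1: {F}, {J}, {N}; under {F} B still reaches {G,J,N,Q} ∋ G.
size 2: {F,J}, {F,N}, {J,N}; under {F,J} B still reaches {G,N,Q} ∋ G.
B↔G cannot be blocked by any observed set — no back-door set.

B→G: no observed back-door set.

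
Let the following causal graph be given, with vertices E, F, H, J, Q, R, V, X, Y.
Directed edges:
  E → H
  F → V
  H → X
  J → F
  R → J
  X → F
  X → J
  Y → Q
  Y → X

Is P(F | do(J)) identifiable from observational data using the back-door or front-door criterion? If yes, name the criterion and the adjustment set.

P(F|do(J)): backdoor, adjust for {X}.

desc(J)\{J}={F,V}; candidates ⊆ {E,H,Q,R,X,Y}.
size 0: {}; under {} J still reaches {E,F,H,Q,R,V,X,Y} ∋ F.
{X}: J⊥F given {X} in G with J→· removed — back-door holds.
P(F|do(J)) = Σ_{X} P(F|J,X)·P(X).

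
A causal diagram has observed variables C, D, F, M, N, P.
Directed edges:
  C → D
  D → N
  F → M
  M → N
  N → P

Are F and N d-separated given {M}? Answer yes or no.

Yes — F ⊥ N | {M}.

Bayes-Ball from F | {M} reaches ∅.
N ∉ reach(F|{M}) ⇒ F ⊥ N | {M}.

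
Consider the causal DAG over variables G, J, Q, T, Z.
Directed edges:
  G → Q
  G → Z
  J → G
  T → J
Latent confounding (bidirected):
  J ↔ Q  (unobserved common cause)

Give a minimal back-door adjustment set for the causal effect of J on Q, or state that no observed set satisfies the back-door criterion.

J→Q: no observed back-door set.

desc(J)\{J}={G,Q,Z}; candidates ⊆ {T}.
J↔Q: latent back-door arc(s) into J.
size 0: {}; under {} J still reaches {Q,T} ∋ Q.
size 1: {T}; under {T} J still reaches {Q} ∋ Q.
J↔Q cannot be blocked by any observed set — no back-door set.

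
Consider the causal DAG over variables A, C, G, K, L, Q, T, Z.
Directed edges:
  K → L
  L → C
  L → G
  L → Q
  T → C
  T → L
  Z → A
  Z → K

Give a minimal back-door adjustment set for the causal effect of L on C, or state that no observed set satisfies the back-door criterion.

L→C: minimal back-door set {T}.

desc(L)\{L}={C,G,Q}; candidates ⊆ {A,K,T,Z}.
size 0: {}; under {} L still reaches {A,C,K,T,Z} ∋ C.
{T}: L⊥C given {T} in G with L→· removed — back-door holds.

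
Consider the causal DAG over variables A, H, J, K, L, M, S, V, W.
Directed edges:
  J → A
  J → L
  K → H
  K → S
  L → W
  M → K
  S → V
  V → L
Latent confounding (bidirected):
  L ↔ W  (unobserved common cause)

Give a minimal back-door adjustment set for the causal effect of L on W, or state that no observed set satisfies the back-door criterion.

L→W: no observed back-door set.

desc(L)\{L}={W}; candidates ⊆ {A,H,J,K,M,S,V}.
L↔W: latent back-door arc(s) into L.
size 0: {}; under {} L still reaches {A,H,J,K,M,S,V,W} ∋ W.
size 1: {A}, {H}, {J} …(+4); under {A} L still reaches {H,J,K,M,S,V,W} ∋ W.
size 2: {A,H}, {A,J}, {A,K} …(+18); under {A,H} L still reaches {J,K,M,S,V,W} ∋ W.
L↔W cannot be blocked by any observed set — no back-door set.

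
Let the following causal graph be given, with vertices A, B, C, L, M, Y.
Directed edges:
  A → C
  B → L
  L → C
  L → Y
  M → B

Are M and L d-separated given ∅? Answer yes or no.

Bayes-Ball from M | ∅ reaches {B,C,L,Y}.
L ∈ reach(M|∅) ⇒ M ⊥̸ L | ∅.

No — M and L are d-connected given ∅.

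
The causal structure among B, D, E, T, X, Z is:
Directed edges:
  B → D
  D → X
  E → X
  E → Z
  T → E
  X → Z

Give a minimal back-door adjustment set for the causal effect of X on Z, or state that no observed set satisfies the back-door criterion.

X→Z: minimal back-door set {E}.

desc(X)\{X}={Z}; candidates ⊆ {B,D,E,T}.
size 0: {}; under {} X still reaches {B,D,E,T,Z} ∋ Z.
{E}: X⊥Z given {E} in G with X→· removed — back-door holds.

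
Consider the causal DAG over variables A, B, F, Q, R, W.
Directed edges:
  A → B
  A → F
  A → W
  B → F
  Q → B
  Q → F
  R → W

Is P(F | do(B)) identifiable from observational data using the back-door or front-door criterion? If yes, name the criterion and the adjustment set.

desc(B)\{B}={F}; candidates ⊆ {A,Q,R,W}.
size 0: {}; under {} B still reaches {A,F,Q,W} ∋ F.
size 1: {A}, {Q}, {R} …(+1); under {A} B still reaches {F,Q} ∋ F.
{A,Q}: B⊥F given {A,Q} in G with B→· removed — back-door holds.
P(F|do(B)) = Σ_{A,Q} P(F|B,A,Q)·P(A,Q).

P(F|do(B)): backdoor, adjust for {A, Q}.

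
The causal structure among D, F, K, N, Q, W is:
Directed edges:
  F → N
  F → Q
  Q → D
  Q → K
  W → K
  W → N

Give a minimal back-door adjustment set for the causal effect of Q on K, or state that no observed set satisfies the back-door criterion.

Q→K: minimal back-door set ∅.

desc(Q)\{Q}={D,K}; candidates ⊆ {F,N,W}.
∅: Q⊥K given ∅ in G with Q→· removed — back-door holds.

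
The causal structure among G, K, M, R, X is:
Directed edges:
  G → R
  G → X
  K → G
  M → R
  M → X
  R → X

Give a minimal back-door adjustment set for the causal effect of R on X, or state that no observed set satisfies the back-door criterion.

R→X: minimal back-door set {G, M}.

desc(R)\{R}={X}; candidates ⊆ {G,K,M}.
size 0: {}; under {} R still reaches {G,K,M,X} ∋ X.
size 1: {G}, {K}, {M}; under {G} R still reaches {M,X} ∋ X.
{G,M}: R⊥X given {G,M} in G with R→· removed — back-door holds.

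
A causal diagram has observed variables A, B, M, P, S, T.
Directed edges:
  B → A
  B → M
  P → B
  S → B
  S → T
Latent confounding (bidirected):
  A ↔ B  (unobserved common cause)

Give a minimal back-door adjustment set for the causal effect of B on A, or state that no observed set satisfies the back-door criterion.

desc(B)\{B}={A,M}; candidates ⊆ {P,S,T}.
B↔A: latent back-door arc(s) into B.
size 0: {}; under {} B still reaches {A,P,S,T} ∋ A.
size 1: {P}, {S}, {T}; under {P} B still reaches {A,S,T} ∋ A.
size 2: {P,S}, {P,T}, {S,T}; under {P,S} B still reaches {A} ∋ A.
B↔A cannot be blocked by any observed set — no back-door set.

B→A: no observed back-door set.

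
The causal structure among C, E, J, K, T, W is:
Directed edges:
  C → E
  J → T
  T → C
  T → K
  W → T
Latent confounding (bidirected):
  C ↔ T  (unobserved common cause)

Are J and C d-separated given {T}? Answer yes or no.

No — J and C are d-connected given {T}.

Bayes-Ball from J | {T} reaches {C,E,W}.
C ∈ reach(J|{T}) ⇒ J ⊥̸ C | {T}.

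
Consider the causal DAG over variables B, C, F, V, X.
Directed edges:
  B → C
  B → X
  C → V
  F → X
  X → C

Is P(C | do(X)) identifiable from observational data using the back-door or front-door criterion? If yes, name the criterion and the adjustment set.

desc(X)\{X}={C,V}; candidates ⊆ {B,F}.
size 0: {}; under {} X still reaches {B,C,F,V} ∋ C.
{B}: X⊥C given {B} in G with X→· removed — back-door holds.
P(C|do(X)) = Σ_{B} P(C|X,B)·P(B).

P(C|do(X)): backdoor, adjust for {B}.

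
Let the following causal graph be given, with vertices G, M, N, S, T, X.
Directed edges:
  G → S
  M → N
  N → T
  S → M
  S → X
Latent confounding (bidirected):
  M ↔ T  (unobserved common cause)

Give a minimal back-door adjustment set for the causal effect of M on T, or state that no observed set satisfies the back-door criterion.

M→T: no observed back-door set.

desc(M)\{M}={N,T}; candidates ⊆ {G,S,X}.
M↔T: latent back-door arc(s) into M.
size 0: {}; under {} M still reaches {G,S,T,X} ∋ T.
size 1: {G}, {S}, {X}; under {G} M still reaches {S,T,X} ∋ T.
size 2: {G,S}, {G,X}, {S,X}; under {G,S} M still reaches {T} ∋ T.
M↔T cannot be blocked by any observed set — no back-door set.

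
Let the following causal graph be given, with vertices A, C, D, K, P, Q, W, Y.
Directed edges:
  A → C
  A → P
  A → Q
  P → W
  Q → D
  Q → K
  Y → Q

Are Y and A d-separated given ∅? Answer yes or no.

Bayes-Ball from Y | ∅ reaches {D,K,Q}.
A ∉ reach(Y|∅) ⇒ Y ⊥ A | ∅.

Yes — Y ⊥ A | ∅.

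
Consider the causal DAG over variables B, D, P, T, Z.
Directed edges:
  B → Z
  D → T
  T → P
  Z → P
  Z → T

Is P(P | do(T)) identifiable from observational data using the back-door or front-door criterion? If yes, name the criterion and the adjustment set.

desc(T)\{T}={P}; candidates ⊆ {B,D,Z}.
size 0: {}; under {} T still reaches {B,D,P,Z} ∋ P.
{Z}: T⊥P given {Z} in G with T→· removed — back-door holds.
P(P|do(T)) = Σ_{Z} P(P|T,Z)·P(Z).

P(P|do(T)): backdoor, adjust for {Z}.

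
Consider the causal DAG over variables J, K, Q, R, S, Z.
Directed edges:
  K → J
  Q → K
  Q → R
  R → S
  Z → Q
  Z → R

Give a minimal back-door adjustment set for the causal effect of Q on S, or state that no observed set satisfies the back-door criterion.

Q→S: minimal back-door set {Z}.

desc(Q)\{Q}={J,K,R,S}; candidates ⊆ {Z}.
size 0: {}; under {} Q still reaches {R,S,Z} ∋ S.
{Z}: Q⊥S given {Z} in G with Q→· removed — back-door holds.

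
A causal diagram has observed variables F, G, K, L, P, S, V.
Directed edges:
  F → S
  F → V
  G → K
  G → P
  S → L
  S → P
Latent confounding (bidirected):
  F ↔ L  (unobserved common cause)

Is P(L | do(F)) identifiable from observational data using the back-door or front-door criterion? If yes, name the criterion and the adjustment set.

desc(F)\{F}={L,P,S,V}; candidates ⊆ {G,K}.
F↔L: latent back-door arc(s) into F.
size 0: {}; under {} F still reaches {L} ∋ L.
size 1: {G}, {K}; under {G} F still reaches {L} ∋ L.
size 2: {G,K}; under {G,K} F still reaches {L} ∋ L.
F↔L cannot be blocked by any observed set — no back-door set.
{S}: (i) intercepts every directed F→L path; (ii) no back-door F→{S}; (iii) {F} blocks every back-door {S}→L. Front-door holds.
P(L|do(F)) = Σ_{S} P(S|F) Σ_{F'} P(L|S,F')P(F').

P(L|do(F)): frontdoor, adjust for {S}.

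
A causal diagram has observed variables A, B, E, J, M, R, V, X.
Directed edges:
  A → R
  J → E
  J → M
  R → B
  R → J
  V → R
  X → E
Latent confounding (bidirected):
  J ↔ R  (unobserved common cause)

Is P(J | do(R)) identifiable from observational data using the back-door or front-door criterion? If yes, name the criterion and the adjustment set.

P(J|do(R)): not identifiable (no BD/FD set).

desc(R)\{R}={B,E,J,M}; candidates ⊆ {A,V,X}.
R↔J: latent back-door arc(s) into R.
size 0: {}; under {} R still reaches {A,E,J,M,V} ∋ J.
size 1: {A}, {V}, {X}; under {A} R still reaches {E,J,M,V} ∋ J.
size 2: {A,V}, {A,X}, {V,X}; under {A,V} R still reaches {E,J,M} ∋ J.
R↔J cannot be blocked by any observed set — no back-door set.
No mediator lies on a directed R→…→J path.
Neither criterion identifies P(J|do(R)) in this graph.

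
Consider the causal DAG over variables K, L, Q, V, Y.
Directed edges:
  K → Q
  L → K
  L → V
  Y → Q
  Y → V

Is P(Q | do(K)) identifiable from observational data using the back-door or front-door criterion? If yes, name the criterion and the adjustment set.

P(Q|do(K)): backdoor, adjust for ∅.

desc(K)\{K}={Q}; candidates ⊆ {L,V,Y}.
∅: K⊥Q given ∅ in G with K→· removed — back-door holds.
P(Q|do(K)) = P(Q|K) — no adjustment needed.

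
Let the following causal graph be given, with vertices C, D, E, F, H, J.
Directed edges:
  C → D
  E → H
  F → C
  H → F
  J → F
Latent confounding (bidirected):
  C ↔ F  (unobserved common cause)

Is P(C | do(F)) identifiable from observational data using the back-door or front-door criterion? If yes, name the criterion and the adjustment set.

P(C|do(F)): not identifiable (no BD/FD set).

desc(F)\{F}={C,D}; candidates ⊆ {E,H,J}.
F↔C: latent back-door arc(s) into F.
size 0: {}; under {} F still reaches {C,D,E,H,J} ∋ C.
size 1: {E}, {H}, {J}; under {E} F still reaches {C,D,H,J} ∋ C.
size 2: {E,H}, {E,J}, {H,J}; under {E,H} F still reaches {C,D,J} ∋ C.
F↔C cannot be blocked by any observed set — no back-door set.
No mediator lies on a directed F→…→C path.
Neither criterion identifies P(C|do(F)) in this graph.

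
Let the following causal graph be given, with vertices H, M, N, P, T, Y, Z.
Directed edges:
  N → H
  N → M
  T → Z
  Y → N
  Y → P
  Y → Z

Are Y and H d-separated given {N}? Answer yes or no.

Yes — Y ⊥ H | {N}.

Bayes-Ball from Y | {N} reaches {P,Z}.
H ∉ reach(Y|{N}) ⇒ Y ⊥ H | {N}.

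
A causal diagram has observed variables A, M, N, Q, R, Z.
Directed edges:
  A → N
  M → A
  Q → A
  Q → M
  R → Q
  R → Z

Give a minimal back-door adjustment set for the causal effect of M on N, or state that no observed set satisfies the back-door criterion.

desc(M)\{M}={A,N}; candidates ⊆ {Q,R,Z}.
size 0: {}; under {} M still reaches {A,N,Q,R,Z} ∋ N.
{Q}: M⊥N given {Q} in G with M→· removed — back-door holds.

M→N: minimal back-door set {Q}.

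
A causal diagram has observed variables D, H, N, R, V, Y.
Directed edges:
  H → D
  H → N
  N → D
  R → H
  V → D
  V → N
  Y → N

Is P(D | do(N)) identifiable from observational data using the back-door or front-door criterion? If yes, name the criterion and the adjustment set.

desc(N)\{N}={D}; candidates ⊆ {H,R,V,Y}.
size 0: {}; under {} N still reaches {D,H,R,V,Y} ∋ D.
size 1: {H}, {R}, {V} …(+1); under {H} N still reaches {D,V,Y} ∋ D.
{H,V}: N⊥D given {H,V} in G with N→· removed — back-door holds.
P(D|do(N)) = Σ_{H,V} P(D|N,H,V)·P(H,V).

P(D|do(N)): backdoor, adjust for {H, V}.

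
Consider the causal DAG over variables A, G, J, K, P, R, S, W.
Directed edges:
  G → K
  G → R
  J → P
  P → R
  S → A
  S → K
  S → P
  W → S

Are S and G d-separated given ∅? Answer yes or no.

Yes — S ⊥ G | ∅.

Bayes-Ball from S | ∅ reaches {A,K,P,R,W}.
G ∉ reach(S|∅) ⇒ S ⊥ G | ∅.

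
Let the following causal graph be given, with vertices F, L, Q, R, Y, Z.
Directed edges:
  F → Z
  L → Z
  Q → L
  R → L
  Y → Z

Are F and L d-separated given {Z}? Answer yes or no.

Bayes-Ball from F | {Z} reaches {L,Q,R,Y}.
L ∈ reach(F|{Z}) ⇒ F ⊥̸ L | {Z}.

No — F and L are d-connected given {Z}.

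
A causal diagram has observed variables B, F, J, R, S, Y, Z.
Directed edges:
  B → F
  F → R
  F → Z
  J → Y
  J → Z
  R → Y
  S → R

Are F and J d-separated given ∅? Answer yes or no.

Yes — F ⊥ J | ∅.

Bayes-Ball from F | ∅ reaches {B,R,Y,Z}.
J ∉ reach(F|∅) ⇒ F ⊥ J | ∅.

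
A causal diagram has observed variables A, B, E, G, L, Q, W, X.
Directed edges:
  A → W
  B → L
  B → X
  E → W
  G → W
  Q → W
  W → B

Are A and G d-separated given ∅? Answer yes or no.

Yes — A ⊥ G | ∅.

Bayes-Ball from A | ∅ reaches {B,L,W,X}.
G ∉ reach(A|∅) ⇒ A ⊥ G | ∅.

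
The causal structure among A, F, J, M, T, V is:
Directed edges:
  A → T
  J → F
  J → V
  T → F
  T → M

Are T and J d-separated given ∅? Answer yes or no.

Bayes-Ball from T | ∅ reaches {A,F,M}.
J ∉ reach(T|∅) ⇒ T ⊥ J | ∅.

Yes — T ⊥ J | ∅.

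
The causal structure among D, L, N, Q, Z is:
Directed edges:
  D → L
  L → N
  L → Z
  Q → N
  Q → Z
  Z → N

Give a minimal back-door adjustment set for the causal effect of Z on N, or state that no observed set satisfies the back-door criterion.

desc(Z)\{Z}={N}; candidates ⊆ {D,L,Q}.
size 0: {}; under {} Z still reaches {D,L,N,Q} ∋ N.
size 1: {D}, {L}, {Q}; under {D} Z still reaches {L,N,Q} ∋ N.
{L,Q}: Z⊥N given {L,Q} in G with Z→· removed — back-door holds.

Z→N: minimal back-door set {L, Q}.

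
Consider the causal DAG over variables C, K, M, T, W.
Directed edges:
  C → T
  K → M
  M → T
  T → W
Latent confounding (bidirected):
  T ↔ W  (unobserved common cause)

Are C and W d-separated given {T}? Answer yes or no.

No — C and W are d-connected given {T}.

Bayes-Ball from C | {T} reaches {K,M,W}.
W ∈ reach(C|{T}) ⇒ C ⊥̸ W | {T}.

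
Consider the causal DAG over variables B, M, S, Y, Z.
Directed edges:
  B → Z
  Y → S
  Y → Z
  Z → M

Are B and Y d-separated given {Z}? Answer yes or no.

Bayes-Ball from B | {Z} reaches {S,Y}.
Y ∈ reach(B|{Z}) ⇒ B ⊥̸ Y | {Z}.

No — B and Y are d-connected given {Z}.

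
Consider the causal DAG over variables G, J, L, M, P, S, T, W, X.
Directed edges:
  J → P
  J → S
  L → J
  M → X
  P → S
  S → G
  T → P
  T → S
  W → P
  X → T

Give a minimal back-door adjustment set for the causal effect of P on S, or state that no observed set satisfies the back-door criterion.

P→S: minimal back-door set {J, T}.

desc(P)\{P}={G,S}; candidates ⊆ {J,L,M,T,W,X}.
size 0: {}; under {} P still reaches {G,J,L,M,S,T,W,X} ∋ S.
size 1: {J}, {L}, {M} …(+3); under {J} P still reaches {G,M,S,T,W,X} ∋ S.
{J,T}: P⊥S given {J,T} in G with P→· removed — back-door holds.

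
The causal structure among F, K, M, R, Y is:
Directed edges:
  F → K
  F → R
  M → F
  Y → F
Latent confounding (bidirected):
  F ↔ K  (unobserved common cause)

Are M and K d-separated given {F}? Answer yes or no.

Bayes-Ball from M | {F} reaches {K,Y}.
K ∈ reach(M|{F}) ⇒ M ⊥̸ K | {F}.

No — M and K are d-connected given {F}.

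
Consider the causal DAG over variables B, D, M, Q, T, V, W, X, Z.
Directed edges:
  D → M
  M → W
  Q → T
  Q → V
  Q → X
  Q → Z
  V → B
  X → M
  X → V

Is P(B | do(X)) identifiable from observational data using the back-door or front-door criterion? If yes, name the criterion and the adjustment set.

P(B|do(X)): backdoor, adjust for {Q}.

desc(X)\{X}={B,M,V,W}; candidates ⊆ {D,Q,T,Z}.
size 0: {}; under {} X still reaches {B,Q,T,V,Z} ∋ B.
{Q}: X⊥B given {Q} in G with X→· removed — back-door holds.
P(B|do(X)) = Σ_{Q} P(B|X,Q)·P(Q).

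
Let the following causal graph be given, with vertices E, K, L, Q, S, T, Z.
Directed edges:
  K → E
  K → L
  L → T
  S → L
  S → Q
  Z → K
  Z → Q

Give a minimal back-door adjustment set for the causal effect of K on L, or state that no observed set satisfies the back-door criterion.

K→L: minimal back-door set ∅.

desc(K)\{K}={E,L,T}; candidates ⊆ {Q,S,Z}.
∅: K⊥L given ∅ in G with K→· removed — back-door holds.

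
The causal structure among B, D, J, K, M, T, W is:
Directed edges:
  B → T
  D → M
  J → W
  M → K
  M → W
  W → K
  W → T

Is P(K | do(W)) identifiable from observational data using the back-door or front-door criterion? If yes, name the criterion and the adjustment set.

desc(W)\{W}={K,T}; candidates ⊆ {B,D,J,M}.
size 0: {}; under {} W still reaches {D,J,K,M} ∋ K.
{M}: W⊥K given {M} in G with W→· removed — back-door holds.
P(K|do(W)) = Σ_{M} P(K|W,M)·P(M).

P(K|do(W)): backdoor, adjust for {M}.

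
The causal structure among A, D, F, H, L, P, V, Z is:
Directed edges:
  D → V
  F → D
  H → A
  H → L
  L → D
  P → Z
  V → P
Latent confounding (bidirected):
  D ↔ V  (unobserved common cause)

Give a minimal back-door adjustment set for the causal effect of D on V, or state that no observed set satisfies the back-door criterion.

D→V: no observed back-door set.

desc(D)\{D}={P,V,Z}; candidates ⊆ {A,F,H,L}.
D↔V: latent back-door arc(s) into D.
size 0: {}; under {} D still reaches {A,F,H,L,P,V,Z} ∋ V.
size 1: {A}, {F}, {H} …(+1); under {A} D still reaches {F,H,L,P,V,Z} ∋ V.
size 2: {A,F}, {A,H}, {A,L} …(+3); under {A,F} D still reaches {H,L,P,V,Z} ∋ V.
D↔V cannot be blocked by any observed set — no back-door set.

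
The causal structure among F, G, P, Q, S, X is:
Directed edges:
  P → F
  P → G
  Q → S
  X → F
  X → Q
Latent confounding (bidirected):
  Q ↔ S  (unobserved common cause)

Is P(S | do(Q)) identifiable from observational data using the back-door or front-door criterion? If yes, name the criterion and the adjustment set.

desc(Q)\{Q}={S}; candidates ⊆ {F,G,P,X}.
Q↔S: latent back-door arc(s) into Q.
size 0: {}; under {} Q still reaches {F,S,X} ∋ S.
size 1: {F}, {G}, {P} …(+1); under {F} Q still reaches {G,P,S,X} ∋ S.
size 2: {F,G}, {F,P}, {F,X} …(+3); under {F,G} Q still reaches {P,S,X} ∋ S.
Q↔S cannot be blocked by any observed set — no back-door set.
No mediator lies on a directed Q→…→S path.
Neither criterion identifies P(S|do(Q)) in this graph.

P(S|do(Q)): not identifiable (no BD/FD set).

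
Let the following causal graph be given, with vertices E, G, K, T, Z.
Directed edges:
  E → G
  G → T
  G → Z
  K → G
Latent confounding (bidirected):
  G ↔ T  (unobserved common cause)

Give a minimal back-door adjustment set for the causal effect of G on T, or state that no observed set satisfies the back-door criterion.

desc(G)\{G}={T,Z}; candidates ⊆ {E,K}.
G↔T: latent back-door arc(s) into G.
size 0: {}; under {} G still reaches {E,K,T} ∋ T.
size 1: {E}, {K}; under {E} G still reaches {K,T} ∋ T.
size 2: {E,K}; under {E,K} G still reaches {T} ∋ T.
G↔T cannot be blocked by any observed set — no back-door set.

G→T: no observed back-door set.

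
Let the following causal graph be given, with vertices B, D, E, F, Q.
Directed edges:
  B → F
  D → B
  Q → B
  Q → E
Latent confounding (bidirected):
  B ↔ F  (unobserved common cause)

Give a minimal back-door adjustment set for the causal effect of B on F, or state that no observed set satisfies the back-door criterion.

desc(B)\{B}={F}; candidates ⊆ {D,E,Q}.
B↔F: latent back-door arc(s) into B.
size 0: {}; under {} B still reaches {D,E,F,Q} ∋ F.
size 1: {D}, {E}, {Q}; under {D} B still reaches {E,F,Q} ∋ F.
size 2: {D,E}, {D,Q}, {E,Q}; under {D,E} B still reaches {F,Q} ∋ F.
B↔F cannot be blocked by any observed set — no back-door set.

B→F: no observed back-door set.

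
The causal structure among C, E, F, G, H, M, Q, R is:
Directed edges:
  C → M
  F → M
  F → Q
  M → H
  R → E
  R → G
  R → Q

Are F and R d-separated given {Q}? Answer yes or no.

Bayes-Ball from F | {Q} reaches {E,G,H,M,R}.
R ∈ reach(F|{Q}) ⇒ F ⊥̸ R | {Q}.

No — F and R are d-connected given {Q}.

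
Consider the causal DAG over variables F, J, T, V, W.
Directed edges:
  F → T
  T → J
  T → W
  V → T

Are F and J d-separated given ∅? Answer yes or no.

No — F and J are d-connected given ∅.

Bayes-Ball from F | ∅ reaches {J,T,W}.
J ∈ reach(F|∅) ⇒ F ⊥̸ J | ∅.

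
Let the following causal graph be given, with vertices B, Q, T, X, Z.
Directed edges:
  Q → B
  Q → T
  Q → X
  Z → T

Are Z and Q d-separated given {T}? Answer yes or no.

Bayes-Ball from Z | {T} reaches {B,Q,X}.
Q ∈ reach(Z|{T}) ⇒ Z ⊥̸ Q | {T}.

No — Z and Q are d-connected given {T}.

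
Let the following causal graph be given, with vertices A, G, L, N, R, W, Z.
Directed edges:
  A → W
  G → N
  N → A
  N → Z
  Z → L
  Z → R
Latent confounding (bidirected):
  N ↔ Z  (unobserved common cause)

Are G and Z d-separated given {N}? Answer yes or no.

Bayes-Ball from G | {N} reaches {L,R,Z}.
Z ∈ reach(G|{N}) ⇒ G ⊥̸ Z | {N}.

No — G and Z are d-connected given {N}.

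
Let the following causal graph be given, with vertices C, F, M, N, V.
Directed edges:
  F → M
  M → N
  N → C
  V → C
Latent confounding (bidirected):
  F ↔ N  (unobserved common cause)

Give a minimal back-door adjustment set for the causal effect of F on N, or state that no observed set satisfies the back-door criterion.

F→N: no observed back-door set.

desc(F)\{F}={C,M,N}; candidates ⊆ {V}.
F↔N: latent back-door arc(s) into F.
size 0: {}; under {} F still reaches {C,N} ∋ N.
size 1: {V}; under {V} F still reaches {C,N} ∋ N.
F↔N cannot be blocked by any observed set — no back-door set.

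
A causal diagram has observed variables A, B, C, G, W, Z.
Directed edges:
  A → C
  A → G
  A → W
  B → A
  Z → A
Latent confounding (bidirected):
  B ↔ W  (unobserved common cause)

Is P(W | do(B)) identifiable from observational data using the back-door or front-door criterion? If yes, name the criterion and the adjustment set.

desc(B)\{B}={A,C,G,W}; candidates ⊆ {Z}.
B↔W: latent back-door arc(s) into B.
size 0: {}; under {} B still reaches {W} ∋ W.
size 1: {Z}; under {Z} B still reaches {W} ∋ W.
B↔W cannot be blocked by any observed set — no back-door set.
{A}: (i) intercepts every directed B→W path; (ii) no back-door B→{A}; (iii) {B} blocks every back-door {A}→W. Front-door holds.
P(W|do(B)) = Σ_{A} P(A|B) Σ_{B'} P(W|A,B')P(B').

P(W|do(B)): frontdoor, adjust for {A}.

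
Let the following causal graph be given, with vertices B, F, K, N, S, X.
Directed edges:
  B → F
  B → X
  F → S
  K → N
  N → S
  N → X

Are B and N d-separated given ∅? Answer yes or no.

Bayes-Ball from B | ∅ reaches {F,S,X}.
N ∉ reach(B|∅) ⇒ B ⊥ N | ∅.

Yes — B ⊥ N | ∅.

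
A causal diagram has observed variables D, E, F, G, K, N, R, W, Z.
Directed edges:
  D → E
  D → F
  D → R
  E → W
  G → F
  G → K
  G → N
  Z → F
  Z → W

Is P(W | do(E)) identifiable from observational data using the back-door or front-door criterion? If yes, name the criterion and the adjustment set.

desc(E)\{E}={W}; candidates ⊆ {D,F,G,K,N,R,Z}.
∅: E⊥W given ∅ in G with E→· removed — back-door holds.
P(W|do(E)) = P(W|E) — no adjustment needed.

P(W|do(E)): backdoor, adjust for ∅.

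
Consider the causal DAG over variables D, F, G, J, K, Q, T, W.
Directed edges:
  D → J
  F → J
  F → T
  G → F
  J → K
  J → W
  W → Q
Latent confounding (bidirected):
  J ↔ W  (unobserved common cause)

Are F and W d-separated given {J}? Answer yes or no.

No — F and W are d-connected given {J}.

Bayes-Ball from F | {J} reaches {D,G,Q,T,W}.
W ∈ reach(F|{J}) ⇒ F ⊥̸ W | {J}.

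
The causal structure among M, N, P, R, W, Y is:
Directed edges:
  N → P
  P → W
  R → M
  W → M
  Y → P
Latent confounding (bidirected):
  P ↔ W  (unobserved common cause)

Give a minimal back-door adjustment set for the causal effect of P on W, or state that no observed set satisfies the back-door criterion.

desc(P)\{P}={M,W}; candidates ⊆ {N,R,Y}.
P↔W: latent back-door arc(s) into P.
size 0: {}; under {} P still reaches {M,N,W,Y} ∋ W.
size 1: {N}, {R}, {Y}; under {N} P still reaches {M,W,Y} ∋ W.
size 2: {N,R}, {N,Y}, {R,Y}; under {N,R} P still reaches {M,W,Y} ∋ W.
P↔W cannot be blocked by any observed set — no back-door set.

P→W: no observed back-door set.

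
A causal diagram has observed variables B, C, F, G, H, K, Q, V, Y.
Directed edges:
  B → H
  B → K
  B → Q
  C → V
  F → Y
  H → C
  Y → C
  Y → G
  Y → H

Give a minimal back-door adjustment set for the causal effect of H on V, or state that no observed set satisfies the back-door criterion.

desc(H)\{H}={C,V}; candidates ⊆ {B,F,G,K,Q,Y}.
size 0: {}; under {} H still reaches {B,C,F,G,K,Q,V,Y} ∋ V.
{Y}: H⊥V given {Y} in G with H→· removed — back-door holds.

H→V: minimal back-door set {Y}.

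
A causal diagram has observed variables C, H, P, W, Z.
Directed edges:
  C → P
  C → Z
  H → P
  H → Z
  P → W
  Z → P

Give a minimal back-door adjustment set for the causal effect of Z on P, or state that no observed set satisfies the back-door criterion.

desc(Z)\{Z}={P,W}; candidates ⊆ {C,H}.
size 0: {}; under {} Z still reaches {C,H,P,W} ∋ P.
size 1: {C}, {H}; under {C} Z still reaches {H,P,W} ∋ P.
{C,H}: Z⊥P given {C,H} in G with Z→· removed — back-door holds.

Z→P: minimal back-door set {C, H}.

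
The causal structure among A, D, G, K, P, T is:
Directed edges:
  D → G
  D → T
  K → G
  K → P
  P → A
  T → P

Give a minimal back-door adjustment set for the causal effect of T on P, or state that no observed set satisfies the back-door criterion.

desc(T)\{T}={A,P}; candidates ⊆ {D,G,K}.
∅: T⊥P given ∅ in G with T→· removed — back-door holds.

T→P: minimal back-door set ∅.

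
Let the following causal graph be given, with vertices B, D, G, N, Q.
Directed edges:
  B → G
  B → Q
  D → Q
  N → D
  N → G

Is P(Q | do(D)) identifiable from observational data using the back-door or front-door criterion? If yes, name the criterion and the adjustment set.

P(Q|do(D)): backdoor, adjust for ∅.

desc(D)\{D}={Q}; candidates ⊆ {B,G,N}.
∅: D⊥Q given ∅ in G with D→· removed — back-door holds.
P(Q|do(D)) = P(Q|D) — no adjustment needed.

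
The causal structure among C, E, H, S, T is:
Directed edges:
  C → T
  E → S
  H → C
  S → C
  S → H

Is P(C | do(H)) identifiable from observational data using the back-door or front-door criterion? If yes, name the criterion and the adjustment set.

desc(H)\{H}={C,T}; candidates ⊆ {E,S}.
size 0: {}; under {} H still reaches {C,E,S,T} ∋ C.
{S}: H⊥C given {S} in G with H→· removed — back-door holds.
P(C|do(H)) = Σ_{S} P(C|H,S)·P(S).

P(C|do(H)): backdoor, adjust for {S}.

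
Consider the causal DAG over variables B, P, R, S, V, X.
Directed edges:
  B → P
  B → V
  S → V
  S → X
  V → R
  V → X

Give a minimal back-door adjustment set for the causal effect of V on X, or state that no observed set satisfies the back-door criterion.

desc(V)\{V}={R,X}; candidates ⊆ {B,P,S}.
size 0: {}; under {} V still reaches {B,P,S,X} ∋ X.
{S}: V⊥X given {S} in G with V→· removed — back-door holds.

V→X: minimal back-door set {S}.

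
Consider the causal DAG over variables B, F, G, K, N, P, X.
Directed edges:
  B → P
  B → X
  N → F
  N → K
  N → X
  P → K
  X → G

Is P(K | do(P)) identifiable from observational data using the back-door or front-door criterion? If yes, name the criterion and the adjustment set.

P(K|do(P)): backdoor, adjust for ∅.

desc(P)\{P}={K}; candidates ⊆ {B,F,G,N,X}.
∅: P⊥K given ∅ in G with P→· removed — back-door holds.
P(K|do(P)) = P(K|P) — no adjustment needed.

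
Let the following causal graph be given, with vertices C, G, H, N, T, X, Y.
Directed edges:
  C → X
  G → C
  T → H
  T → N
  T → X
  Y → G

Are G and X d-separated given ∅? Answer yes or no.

No — G and X are d-connected given ∅.

Bayes-Ball from G | ∅ reaches {C,X,Y}.
X ∈ reach(G|∅) ⇒ G ⊥̸ X | ∅.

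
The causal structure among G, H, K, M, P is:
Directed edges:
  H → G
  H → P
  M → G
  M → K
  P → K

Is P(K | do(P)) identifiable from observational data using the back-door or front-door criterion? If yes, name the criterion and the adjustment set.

P(K|do(P)): backdoor, adjust for ∅.

desc(P)\{P}={K}; candidates ⊆ {G,H,M}.
∅: P⊥K given ∅ in G with P→· removed — back-door holds.
P(K|do(P)) = P(K|P) — no adjustment needed.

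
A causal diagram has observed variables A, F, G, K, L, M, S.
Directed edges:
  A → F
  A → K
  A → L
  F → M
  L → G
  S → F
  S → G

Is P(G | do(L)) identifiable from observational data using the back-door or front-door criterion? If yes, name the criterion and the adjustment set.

P(G|do(L)): backdoor, adjust for ∅.

desc(L)\{L}={G}; candidates ⊆ {A,F,K,M,S}.
∅: L⊥G given ∅ in G with L→· removed — back-door holds.
P(G|do(L)) = P(G|L) — no adjustment needed.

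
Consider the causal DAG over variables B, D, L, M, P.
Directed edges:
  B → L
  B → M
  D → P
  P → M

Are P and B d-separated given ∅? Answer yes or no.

Bayes-Ball from P | ∅ reaches {D,M}.
B ∉ reach(P|∅) ⇒ P ⊥ B | ∅.

Yes — P ⊥ B | ∅.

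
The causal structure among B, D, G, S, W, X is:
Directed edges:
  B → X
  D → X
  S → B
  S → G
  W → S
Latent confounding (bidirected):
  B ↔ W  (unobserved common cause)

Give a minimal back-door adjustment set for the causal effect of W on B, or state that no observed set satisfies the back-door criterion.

W→B: no observed back-door set.

desc(W)\{W}={B,G,S,X}; candidates ⊆ {D}.
W↔B: latent back-door arc(s) into W.
size 0: {}; under {} W still reaches {B,X} ∋ B.
size 1: {D}; under {D} W still reaches {B,X} ∋ B.
W↔B cannot be blocked by any observed set — no back-door set.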